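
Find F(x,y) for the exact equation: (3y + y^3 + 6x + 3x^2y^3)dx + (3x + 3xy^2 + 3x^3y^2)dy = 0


Check exactness: ∂M/∂y = 3 + 3y^2 + 9x^2y^2 and ∂N/∂x = 3 + 3y^2 + 9x^2y^2; equal, so the equation is exact.
Integrate M with respect to x (treating y as constant): ∫M dx = 3xy + xy^3 + 3x^2 + x^3y^3 + h(y).
Differentiate w.r.t. y and set equal to N: all terms match, so h'(y) = 0 and h is a constant absorbed into C.
General solution: 3xy + xy^3 + 3x^2 + x^3y^3 = C.


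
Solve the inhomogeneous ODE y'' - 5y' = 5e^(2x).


Characteristic roots of r² - 5r = 0 are 5, 0.
y_h = C₁e^(5x) + C₂.
Forcing exponent 2 is not a characteristic root; try y_p = Ae^(2x).
Substitute: A·(4 + (-5)·2 + (0)) = A·-6 = 5, so A = -5/6.
General solution: y = C₁e^(5x) + C₂ - (5/6)e^(2x).


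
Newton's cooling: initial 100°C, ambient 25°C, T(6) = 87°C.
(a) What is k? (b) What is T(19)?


Newton's law: T(t) = T_a + (T₀ - T_a)e^(-kt).
(a) Use T(6) = 87: (87 - 25)/(100 - 25) = e^(-k·6), so k = -ln(0.827)/6 ≈ 0.0317.
(b) Apply k to t = 19: T(19) = 25 + (75)e^(-0.603) ≈ 66.0°C.


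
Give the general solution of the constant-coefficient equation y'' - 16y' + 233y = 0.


Characteristic equation: r² - 16r + 233 = 0.
Discriminant is negative; roots r = 8 ± 13i (complex conjugate pair).
General solution uses e^(α x)(C₁ cos(β x) + C₂ sin(β x)): y = e^(8x)(C₁cos(13x) + C₂sin(13x)).


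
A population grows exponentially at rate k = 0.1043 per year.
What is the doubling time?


Exponential growth: P(t) = P₀ e^(0.1043t). Set P(t)/P₀ = 2: e^(0.1043t) = 2.
Solve: t = ln(2)/0.1043 ≈ 6.65 years.


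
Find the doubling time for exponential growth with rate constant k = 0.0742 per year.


Exponential growth: P(t) = P₀ e^(0.0742t). Set P(t)/P₀ = 2: e^(0.0742t) = 2.
Solve: t = ln(2)/0.0742 ≈ 9.34 years.


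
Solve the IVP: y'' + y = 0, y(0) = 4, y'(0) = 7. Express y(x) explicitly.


Characteristic roots of r² + 1 = 0 are ±1i, so y = C₁cos(x) + C₂sin(x).
Apply y(0) = 4: C₁ = 4. Differentiate and apply y'(0) = 7: 1·C₂ = 7, so C₂ = 7.
Particular solution: y = 4cos(x) + 7sin(x).


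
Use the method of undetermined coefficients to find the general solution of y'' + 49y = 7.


Homogeneous part: r² + 49 = 0 ⇒ r = ±7i, so y_h = C₁cos(7x) + C₂sin(7x).
Try constant y_p = A; plug in: 49A = 7 ⇒ A = 1/7.
General solution: y = C₁cos(7x) + C₂sin(7x) + 1/7.


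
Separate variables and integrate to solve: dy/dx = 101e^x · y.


Separate variables: dy/y = 101e^x dx.
Integrate: ln|y| = 101e^x + C₀.
Exponentiate: y = Ce^(101e^x).


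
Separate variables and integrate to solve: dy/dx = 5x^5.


Integrate both sides with respect to x: y = ∫ 5x^5 dx = (5/6)x^6 + C.


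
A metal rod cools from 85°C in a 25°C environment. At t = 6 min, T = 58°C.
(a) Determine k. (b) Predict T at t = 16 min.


Newton's law: T(t) = T_a + (T₀ - T_a)e^(-kt).
(a) Use T(6) = 58: (58 - 25)/(85 - 25) = e^(-k·6), so k = -ln(0.550)/6 ≈ 0.0996.
(b) Apply k to t = 16: T(16) = 25 + (60)e^(-1.594) ≈ 37.2°C.


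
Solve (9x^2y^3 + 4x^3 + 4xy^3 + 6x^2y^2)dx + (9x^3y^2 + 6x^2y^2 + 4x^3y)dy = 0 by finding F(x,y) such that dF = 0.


Check exactness: ∂M/∂y = 27x^2y^2 + 12xy^2 + 12x^2y and ∂N/∂x = 27x^2y^2 + 12xy^2 + 12x^2y; equal, so the equation is exact.
Integrate M with respect to x (treating y as constant): ∫M dx = 3x^3y^3 + x^4 + 2x^2y^3 + 2x^3y^2 + h(y).
Differentiate w.r.t. y and set equal to N: all terms match, so h'(y) = 0 and h is a constant absorbed into C.
General solution: 3x^3y^3 + x^4 + 2x^2y^3 + 2x^3y^2 = C.


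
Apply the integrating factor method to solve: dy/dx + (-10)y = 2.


P(x) = -10 ⇒ μ = e^(-10x).
(μ y)' = 2e^(-10x) ⇒ μ y = -(1/5)e^(-10x) + C.
Divide by μ: y = -1/5 + Ce^(10x).


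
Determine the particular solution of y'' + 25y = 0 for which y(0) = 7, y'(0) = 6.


Characteristic roots of r² + 25 = 0 are ±5i, so y = C₁cos(5x) + C₂sin(5x).
Apply y(0) = 7: C₁ = 7. Differentiate and apply y'(0) = 6: 5·C₂ = 6, so C₂ = 6/5.
Particular solution: y = 7cos(5x) + (6/5)sin(5x).


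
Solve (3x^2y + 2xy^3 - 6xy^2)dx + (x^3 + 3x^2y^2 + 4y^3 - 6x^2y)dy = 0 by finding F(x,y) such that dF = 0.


Check exactness: ∂M/∂y = 3x^2 + 6xy^2 - 12xy and ∂N/∂x = 3x^2 + 6xy^2 - 12xy; equal, so the equation is exact.
Integrate M with respect to x (treating y as constant): ∫M dx = x^3y + x^2y^3 - 3x^2y^2 + h(y).
Differentiate w.r.t. y and set equal to N: the x-dependent terms already match, leaving h'(y) = 4y^3. Integrate: h(y) = y^4.
So F(x,y) = x^3y + x^2y^3 + y^4 - 3x^2y^2.
General solution: x^3y + x^2y^3 + y^4 - 3x^2y^2 = C.


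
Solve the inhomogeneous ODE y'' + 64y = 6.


Homogeneous part: r² + 64 = 0 ⇒ r = ±8i, so y_h = C₁cos(8x) + C₂sin(8x).
Try constant y_p = A; plug in: 64A = 6 ⇒ A = 3/32.
General solution: y = C₁cos(8x) + C₂sin(8x) + 3/32.


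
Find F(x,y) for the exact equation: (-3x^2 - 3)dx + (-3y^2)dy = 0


Check exactness: ∂M/∂y = 0 and ∂N/∂x = 0; equal, so the equation is exact.
Integrate M with respect to x (treating y as constant): ∫M dx = -x^3 - 3x + h(y).
Differentiate w.r.t. y and set equal to N: the x-dependent terms already match, leaving h'(y) = -3y^2. Integrate: h(y) = -y^3.
So F(x,y) = -x^3 - 3x - y^3.
General solution: -x^3 - 3x - y^3 = C.


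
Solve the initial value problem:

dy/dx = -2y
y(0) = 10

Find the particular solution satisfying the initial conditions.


General solution of y' = -2y is y = Ce^(-2x).
Apply y(0) = 10: C = 10.
Particular solution: y = 10e^(-2x).


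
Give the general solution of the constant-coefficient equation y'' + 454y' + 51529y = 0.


Characteristic equation: r² + 454r + 51529 = 0, i.e. (r + 227)² = 0.
Repeated root r = -227; include an x factor for the second linearly independent solution.
General solution: y = (C₁ + C₂x)e^(-227x).


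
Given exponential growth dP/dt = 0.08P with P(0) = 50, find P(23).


The ODE dP/dt = 0.08P has solution P(t) = P(0)e^(0.08t).
Substitute P(0) = 50 and t = 23: P(23) = 50 e^(1.84) ≈ 315.


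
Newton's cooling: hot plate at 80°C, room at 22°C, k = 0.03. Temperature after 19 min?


Newton's law: dT/dt = -k(T - T_a) has solution T(t) = T_a + (T₀ - T_a)e^(-kt).
Plug in T_a = 22, T₀ = 80, k = 0.03, t = 19: T(19) = 22 + (58)e^(-0.57) ≈ 54.8°C.


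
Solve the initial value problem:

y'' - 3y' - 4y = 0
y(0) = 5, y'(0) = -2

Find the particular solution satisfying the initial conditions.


Characteristic roots of r² - 3r - 4 = 0 are 4, -1.
General solution y = c₁ e^(4x) + c₂ e^(-x).
Apply y(0) = 5: c₁ + c₂ = 5. Apply y'(0) = -2: 4 c₁ - 1 c₂ = -2.
Solve: c₁ = 3/5, c₂ = 22/5.
Particular solution: y = (3/5)e^(4x) + (22/5)e^(-x).


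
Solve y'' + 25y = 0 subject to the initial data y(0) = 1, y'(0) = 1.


Characteristic roots of r² + 25 = 0 are ±5i, so y = C₁cos(5x) + C₂sin(5x).
Apply y(0) = 1: C₁ = 1. Differentiate and apply y'(0) = 1: 5·C₂ = 1, so C₂ = 1/5.
Particular solution: y = cos(5x) + (1/5)sin(5x).


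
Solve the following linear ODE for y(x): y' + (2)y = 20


P(x) = 2, Q(x) = 20; integrating factor μ = e^(2x).
(μ y)' = 20e^(2x) ⇒ μ y = 10e^(2x) + C.
Divide by μ: y = 10 + Ce^(-2x).


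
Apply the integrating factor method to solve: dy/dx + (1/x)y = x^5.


P(x) = 1/x ⇒ μ = x^1.
(x^1 y)' = x^1·x^5 = x^6.
Integrate: x^1 y = x^7/(7) + C.
Solve for y: y = (1/7)x^6 + C/x^1.


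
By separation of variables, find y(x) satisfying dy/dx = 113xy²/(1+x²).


Separate: dy/y² = 113x/(1+x²) dx.
Integrate LHS: ∫ dy/y² = -1/y.
Integrate RHS via u = 1+x²: (113/2)ln(1+x²) + C.
Result: -1/y = (113/2)ln(1+x²) + C.


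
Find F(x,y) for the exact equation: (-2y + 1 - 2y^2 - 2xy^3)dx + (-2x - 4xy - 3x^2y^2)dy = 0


Check exactness: ∂M/∂y = -2 - 4y - 6xy^2 and ∂N/∂x = -2 - 4y - 6xy^2; equal, so the equation is exact.
Integrate M with respect to x (treating y as constant): ∫M dx = -2xy + x - 2xy^2 - x^2y^3 + h(y).
Differentiate w.r.t. y and set equal to N: all terms match, so h'(y) = 0 and h is a constant absorbed into C.
General solution: -2xy + x - 2xy^2 - x^2y^3 = C.


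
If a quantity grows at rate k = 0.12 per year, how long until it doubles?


Exponential growth: P(t) = P₀ e^(0.12t). Set P(t)/P₀ = 2: e^(0.12t) = 2.
Solve: t = ln(2)/0.12 ≈ 5.78 years.


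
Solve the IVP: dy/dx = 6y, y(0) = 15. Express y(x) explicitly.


General solution of y' = 6y is y = Ce^(6x).
Apply y(0) = 15: C = 15.
Particular solution: y = 15e^(6x).


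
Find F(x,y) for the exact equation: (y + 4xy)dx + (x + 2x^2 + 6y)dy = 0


Check exactness: ∂M/∂y = 1 + 4x and ∂N/∂x = 1 + 4x; equal, so the equation is exact.
Integrate M with respect to x (treating y as constant): ∫M dx = xy + 2x^2y + h(y).
Differentiate w.r.t. y and set equal to N: the x-dependent terms already match, leaving h'(y) = 6y. Integrate: h(y) = 3y^2.
So F(x,y) = xy + 2x^2y + 3y^2.
General solution: xy + 2x^2y + 3y^2 = C.


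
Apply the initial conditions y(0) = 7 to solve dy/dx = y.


General solution of y' = y is y = Ce^(x).
Apply y(0) = 7: C = 7.
Particular solution: y = 7e^(x).


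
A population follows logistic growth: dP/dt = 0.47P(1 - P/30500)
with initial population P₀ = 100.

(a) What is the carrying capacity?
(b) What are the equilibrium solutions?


Logistic ODE dP/dt = 0.47P(1 - P/30500) has equilibria where dP/dt = 0, i.e. P = 0 or P = 30500.
The coefficient (1 - P/K) = 0 when P = K, identifying K = 30500 as the carrying capacity.
(a) K = 30500; (b) equilibria P = 0 and P = 30500.


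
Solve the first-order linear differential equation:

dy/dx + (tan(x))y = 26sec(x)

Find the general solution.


P(x) = tan(x) ⇒ μ = e^(∫tan(x)dx) = sec(x).
(sec(x) y)' = 26sec²(x) ⇒ sec(x) y = 26tan(x) + C.
Multiply by cos(x): y = 26sin(x) + C·cos(x).


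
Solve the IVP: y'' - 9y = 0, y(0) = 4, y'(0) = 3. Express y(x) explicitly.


Characteristic roots of r² - 9 = 0 are 3, -3.
General solution y = c₁ e^(3x) + c₂ e^(-3x).
Apply y(0) = 4: c₁ + c₂ = 4. Apply y'(0) = 3: 3 c₁ - 3 c₂ = 3.
Solve: c₁ = 5/2, c₂ = 3/2.
Particular solution: y = (5/2)e^(3x) + (3/2)e^(-3x).


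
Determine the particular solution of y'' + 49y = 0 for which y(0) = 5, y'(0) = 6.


Characteristic roots of r² + 49 = 0 are ±7i, so y = C₁cos(7x) + C₂sin(7x).
Apply y(0) = 5: C₁ = 5. Differentiate and apply y'(0) = 6: 7·C₂ = 6, so C₂ = 6/7.
Particular solution: y = 5cos(7x) + (6/7)sin(7x).


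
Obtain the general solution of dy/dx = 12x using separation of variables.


Integrate both sides with respect to x: y = ∫ 12x dx = 6x^2 + C.


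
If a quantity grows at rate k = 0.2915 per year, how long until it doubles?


Exponential growth: P(t) = P₀ e^(0.2915t). Set P(t)/P₀ = 2: e^(0.2915t) = 2.
Solve: t = ln(2)/0.2915 ≈ 2.38 years.


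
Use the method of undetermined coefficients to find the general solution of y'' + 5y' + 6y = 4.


Characteristic roots of r² + 5r + 6 = 0 are -3, -2.
y_h = C₁e^(-3x) + C₂e^(-2x).
Constant forcing; try y_p = A. Then 6A = 4 ⇒ A = 2/3.
General solution: y = C₁e^(-3x) + C₂e^(-2x) + 2/3.


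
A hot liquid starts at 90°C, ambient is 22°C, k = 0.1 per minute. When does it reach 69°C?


From T(t) = T_a + (T₀ - T_a)e^(-kt), set T(t) = 69:
(69 - 22) / (90 - 22) = e^(-0.1t), so t = -ln(0.691)/0.1 ≈ 3.7 minutes.


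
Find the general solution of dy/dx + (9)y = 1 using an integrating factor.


P(x) = 9, Q(x) = 1; integrating factor μ = e^(9x).
(μ y)' = e^(9x) ⇒ μ y = (1/9)e^(9x) + C.
Divide by μ: y = 1/9 + Ce^(-9x).


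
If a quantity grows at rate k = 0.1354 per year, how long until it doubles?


Exponential growth: P(t) = P₀ e^(0.1354t). Set P(t)/P₀ = 2: e^(0.1354t) = 2.
Solve: t = ln(2)/0.1354 ≈ 5.12 years.


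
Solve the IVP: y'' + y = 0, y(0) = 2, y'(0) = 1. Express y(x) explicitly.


Characteristic roots of r² + 1 = 0 are ±1i, so y = C₁cos(x) + C₂sin(x).
Apply y(0) = 2: C₁ = 2. Differentiate and apply y'(0) = 1: 1·C₂ = 1, so C₂ = 1.
Particular solution: y = 2cos(x) + sin(x).


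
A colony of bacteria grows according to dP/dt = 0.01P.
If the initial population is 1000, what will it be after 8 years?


The ODE dP/dt = 0.01P has solution P(t) = P(0)e^(0.01t).
Substitute P(0) = 1000 and t = 8: P(8) = 1000 e^(0.08) ≈ 1083.


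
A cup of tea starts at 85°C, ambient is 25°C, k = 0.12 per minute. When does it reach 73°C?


From T(t) = T_a + (T₀ - T_a)e^(-kt), set T(t) = 73:
(73 - 25) / (85 - 25) = e^(-0.12t), so t = -ln(0.800)/0.12 ≈ 1.9 minutes.


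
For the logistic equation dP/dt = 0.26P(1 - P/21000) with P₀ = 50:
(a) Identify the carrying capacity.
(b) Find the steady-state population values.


Logistic ODE dP/dt = 0.26P(1 - P/21000) has equilibria where dP/dt = 0, i.e. P = 0 or P = 21000.
The coefficient (1 - P/K) = 0 when P = K, identifying K = 21000 as the carrying capacity.
(a) K = 21000; (b) equilibria P = 0 and P = 21000.


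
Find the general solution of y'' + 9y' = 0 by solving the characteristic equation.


Characteristic equation: r² + 9r = 0.
Factor: (r + 9)(r - 0) = 0 ⇒ r = -9, 0 (distinct real).
General solution: y = C₁e^(-9x) + C₂.


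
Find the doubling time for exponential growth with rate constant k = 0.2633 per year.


Exponential growth: P(t) = P₀ e^(0.2633t). Set P(t)/P₀ = 2: e^(0.2633t) = 2.
Solve: t = ln(2)/0.2633 ≈ 2.63 years.


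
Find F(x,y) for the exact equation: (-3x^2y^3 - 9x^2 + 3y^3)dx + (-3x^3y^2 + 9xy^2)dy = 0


Check exactness: ∂M/∂y = -9x^2y^2 + 9y^2 and ∂N/∂x = -9x^2y^2 + 9y^2; equal, so the equation is exact.
Integrate M with respect to x (treating y as constant): ∫M dx = -x^3y^3 - 3x^3 + 3xy^3 + h(y).
Differentiate w.r.t. y and set equal to N: all terms match, so h'(y) = 0 and h is a constant absorbed into C.
General solution: -x^3y^3 - 3x^3 + 3xy^3 = C.


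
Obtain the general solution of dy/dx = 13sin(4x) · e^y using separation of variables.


Separate: e^(-y) dy = 13sin(4x) dx.
Integrate: -e^(-y) = -(13/4)cos(4x) + C₀.
Rearrange: e^(-y) = (13/4)cos(4x) + C.


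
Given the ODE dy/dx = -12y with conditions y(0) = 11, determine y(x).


General solution of y' = -12y is y = Ce^(-12x).
Apply y(0) = 11: C = 11.
Particular solution: y = 11e^(-12x).


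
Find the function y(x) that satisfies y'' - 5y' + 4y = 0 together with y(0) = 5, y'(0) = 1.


Characteristic roots of r² - 5r + 4 = 0 are 1, 4.
General solution y = c₁ e^(x) + c₂ e^(4x).
Apply y(0) = 5: c₁ + c₂ = 5. Apply y'(0) = 1: 1 c₁ + 4 c₂ = 1.
Solve: c₁ = 19/3, c₂ = -4/3.
Particular solution: y = (19/3)e^(x) - (4/3)e^(4x).


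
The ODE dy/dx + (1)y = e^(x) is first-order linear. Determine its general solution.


P(x) = 1 ⇒ μ = e^(x).
(μ y)' = e^(2x) ⇒ μ y = (1/2)e^(2x) + C.
Divide by μ: y = (1/2)e^(x) + Ce^(-x).


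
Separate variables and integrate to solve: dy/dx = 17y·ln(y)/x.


Separate: dy/[y ln(y)] = 17 dx/x.
Substitute u = ln(y): du/u = 17 dx/x.
Integrate: ln|ln(y)| = 17ln|x| + C₀, hence ln(y) = C·x^17.


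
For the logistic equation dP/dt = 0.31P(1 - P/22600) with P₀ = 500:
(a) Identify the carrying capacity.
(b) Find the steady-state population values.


Logistic ODE dP/dt = 0.31P(1 - P/22600) has equilibria where dP/dt = 0, i.e. P = 0 or P = 22600.
The coefficient (1 - P/K) = 0 when P = K, identifying K = 22600 as the carrying capacity.
(a) K = 22600; (b) equilibria P = 0 and P = 22600.


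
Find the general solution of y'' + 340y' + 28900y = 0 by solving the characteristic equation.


Characteristic equation: r² + 340r + 28900 = 0, i.e. (r + 170)² = 0.
Repeated root r = -170; include an x factor for the second linearly independent solution.
General solution: y = (C₁ + C₂x)e^(-170x).


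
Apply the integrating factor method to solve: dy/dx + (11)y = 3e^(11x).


P(x) = 11 ⇒ μ = e^(11x).
(μ y)' = 3e^(22x) ⇒ μ y = (3/22)e^(22x) + C.
Divide by μ: y = (3/22)e^(11x) + Ce^(-11x).


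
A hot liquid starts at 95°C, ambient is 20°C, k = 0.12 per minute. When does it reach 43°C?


From T(t) = T_a + (T₀ - T_a)e^(-kt), set T(t) = 43:
(43 - 20) / (95 - 20) = e^(-0.12t), so t = -ln(0.307)/0.12 ≈ 9.8 minutes.


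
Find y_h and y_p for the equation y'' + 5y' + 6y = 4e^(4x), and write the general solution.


Characteristic roots of r² + 5r + 6 = 0 are -3, -2.
y_h = C₁e^(-3x) + C₂e^(-2x).
Forcing exponent 4 is not a characteristic root; try y_p = Ae^(4x).
Substitute: A·(16 + (5)·4 + (6)) = A·42 = 4, so A = 2/21.
General solution: y = C₁e^(-3x) + C₂e^(-2x) + (2/21)e^(4x).


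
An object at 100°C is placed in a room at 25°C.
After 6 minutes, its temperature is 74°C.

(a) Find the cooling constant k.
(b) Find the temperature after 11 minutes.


Newton's law: T(t) = T_a + (T₀ - T_a)e^(-kt).
(a) Use T(6) = 74: (74 - 25)/(100 - 25) = e^(-k·6), so k = -ln(0.653)/6 ≈ 0.0709.
(b) Apply k to t = 11: T(11) = 25 + (75)e^(-0.780) ≈ 59.4°C.


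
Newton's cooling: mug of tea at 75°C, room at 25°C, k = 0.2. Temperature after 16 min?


Newton's law: dT/dt = -k(T - T_a) has solution T(t) = T_a + (T₀ - T_a)e^(-kt).
Plug in T_a = 25, T₀ = 75, k = 0.2, t = 16: T(16) = 25 + (50)e^(-3.20) ≈ 27.0°C.


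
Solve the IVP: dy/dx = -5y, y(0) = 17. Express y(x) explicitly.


General solution of y' = -5y is y = Ce^(-5x).
Apply y(0) = 17: C = 17.
Particular solution: y = 17e^(-5x).


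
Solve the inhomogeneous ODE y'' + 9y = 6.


Homogeneous part: r² + 9 = 0 ⇒ r = ±3i, so y_h = C₁cos(3x) + C₂sin(3x).
Try constant y_p = A; plug in: 9A = 6 ⇒ A = 2/3.
General solution: y = C₁cos(3x) + C₂sin(3x) + 2/3.


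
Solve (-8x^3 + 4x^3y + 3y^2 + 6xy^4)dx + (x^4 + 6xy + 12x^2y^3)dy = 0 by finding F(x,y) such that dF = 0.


Check exactness: ∂M/∂y = 4x^3 + 6y + 24xy^3 and ∂N/∂x = 4x^3 + 6y + 24xy^3; equal, so the equation is exact.
Integrate M with respect to x (treating y as constant): ∫M dx = -2x^4 + x^4y + 3xy^2 + 3x^2y^4 + h(y).
Differentiate w.r.t. y and set equal to N: all terms match, so h'(y) = 0 and h is a constant absorbed into C.
General solution: -2x^4 + x^4y + 3xy^2 + 3x^2y^4 = C.


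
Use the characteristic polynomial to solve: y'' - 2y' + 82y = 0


Characteristic equation: r² - 2r + 82 = 0.
Discriminant is negative; roots r = 1 ± 9i (complex conjugate pair).
General solution uses e^(α x)(C₁ cos(β x) + C₂ sin(β x)): y = e^(x)(C₁cos(9x) + C₂sin(9x)).


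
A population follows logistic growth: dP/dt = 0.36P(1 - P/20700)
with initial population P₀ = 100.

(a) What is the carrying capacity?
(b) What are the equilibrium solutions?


Logistic ODE dP/dt = 0.36P(1 - P/20700) has equilibria where dP/dt = 0, i.e. P = 0 or P = 20700.
The coefficient (1 - P/K) = 0 when P = K, identifying K = 20700 as the carrying capacity.
(a) K = 20700; (b) equilibria P = 0 and P = 20700.


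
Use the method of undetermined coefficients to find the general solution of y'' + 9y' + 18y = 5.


Characteristic roots of r² + 9r + 18 = 0 are -6, -3.
y_h = C₁e^(-6x) + C₂e^(-3x).
Constant forcing; try y_p = A. Then 18A = 5 ⇒ A = 5/18.
General solution: y = C₁e^(-6x) + C₂e^(-3x) + 5/18.


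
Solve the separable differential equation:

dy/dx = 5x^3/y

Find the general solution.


Separate variables: y dy = 5x^3 dx.
Integrate both sides: y²/2 = (5/4)x^4 + C₀.
Multiply by 2: y² = (5/2)x^4 + C.


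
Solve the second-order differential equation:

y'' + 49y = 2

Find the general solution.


Homogeneous part: r² + 49 = 0 ⇒ r = ±7i, so y_h = C₁cos(7x) + C₂sin(7x).
Try constant y_p = A; plug in: 49A = 2 ⇒ A = 2/49.
General solution: y = C₁cos(7x) + C₂sin(7x) + 2/49.


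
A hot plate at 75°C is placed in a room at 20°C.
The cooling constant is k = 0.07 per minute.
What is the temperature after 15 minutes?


Newton's law: dT/dt = -k(T - T_a) has solution T(t) = T_a + (T₀ - T_a)e^(-kt).
Plug in T_a = 20, T₀ = 75, k = 0.07, t = 15: T(15) = 20 + (55)e^(-1.05) ≈ 39.2°C.


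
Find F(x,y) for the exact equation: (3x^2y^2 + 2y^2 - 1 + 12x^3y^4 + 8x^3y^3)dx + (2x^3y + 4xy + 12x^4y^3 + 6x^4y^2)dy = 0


Check exactness: ∂M/∂y = 6x^2y + 4y + 48x^3y^3 + 24x^3y^2 and ∂N/∂x = 6x^2y + 4y + 48x^3y^3 + 24x^3y^2; equal, so the equation is exact.
Integrate M with respect to x (treating y as constant): ∫M dx = x^3y^2 + 2xy^2 - x + 3x^4y^4 + 2x^4y^3 + h(y).
Differentiate w.r.t. y and set equal to N: all terms match, so h'(y) = 0 and h is a constant absorbed into C.
General solution: x^3y^2 + 2xy^2 - x + 3x^4y^4 + 2x^4y^3 = C.


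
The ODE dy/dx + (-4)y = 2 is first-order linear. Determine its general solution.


P(x) = -4 ⇒ μ = e^(-4x).
(μ y)' = 2e^(-4x) ⇒ μ y = -(1/2)e^(-4x) + C.
Divide by μ: y = -1/2 + Ce^(4x).


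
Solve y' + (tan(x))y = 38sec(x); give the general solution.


P(x) = tan(x) ⇒ μ = e^(∫tan(x)dx) = sec(x).
(sec(x) y)' = 38sec²(x) ⇒ sec(x) y = 38tan(x) + C.
Multiply by cos(x): y = 38sin(x) + C·cos(x).


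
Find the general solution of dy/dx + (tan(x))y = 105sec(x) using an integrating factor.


P(x) = tan(x) ⇒ μ = e^(∫tan(x)dx) = sec(x).
(sec(x) y)' = 105sec²(x) ⇒ sec(x) y = 105tan(x) + C.
Multiply by cos(x): y = 105sin(x) + C·cos(x).


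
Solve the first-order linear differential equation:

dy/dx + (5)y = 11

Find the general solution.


P(x) = 5, Q(x) = 11; integrating factor μ = e^(5x).
(μ y)' = 11e^(5x) ⇒ μ y = (11/5)e^(5x) + C.
Divide by μ: y = 11/5 + Ce^(-5x).


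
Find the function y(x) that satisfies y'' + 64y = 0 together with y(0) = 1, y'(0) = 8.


Characteristic roots of r² + 64 = 0 are ±8i, so y = C₁cos(8x) + C₂sin(8x).
Apply y(0) = 1: C₁ = 1. Differentiate and apply y'(0) = 8: 8·C₂ = 8, so C₂ = 1.
Particular solution: y = cos(8x) + sin(8x).


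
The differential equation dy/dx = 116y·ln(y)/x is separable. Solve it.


Separate: dy/[y ln(y)] = 116 dx/x.
Substitute u = ln(y): du/u = 116 dx/x.
Integrate: ln|ln(y)| = 116ln|x| + C₀, hence ln(y) = C·x^116.


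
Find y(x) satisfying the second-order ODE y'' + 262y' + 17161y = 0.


Characteristic equation: r² + 262r + 17161 = 0, i.e. (r + 131)² = 0.
Repeated root r = -131; include an x factor for the second linearly independent solution.
General solution: y = (C₁ + C₂x)e^(-131x).


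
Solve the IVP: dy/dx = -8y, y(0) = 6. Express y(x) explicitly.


General solution of y' = -8y is y = Ce^(-8x).
Apply y(0) = 6: C = 6.
Particular solution: y = 6e^(-8x).


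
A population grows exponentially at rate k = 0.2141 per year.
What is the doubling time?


Exponential growth: P(t) = P₀ e^(0.2141t). Set P(t)/P₀ = 2: e^(0.2141t) = 2.
Solve: t = ln(2)/0.2141 ≈ 3.24 years.


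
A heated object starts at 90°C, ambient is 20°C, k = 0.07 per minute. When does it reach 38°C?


From T(t) = T_a + (T₀ - T_a)e^(-kt), set T(t) = 38:
(38 - 20) / (90 - 20) = e^(-0.07t), so t = -ln(0.257)/0.07 ≈ 19.4 minutes.


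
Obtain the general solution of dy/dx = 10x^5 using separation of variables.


Integrate both sides with respect to x: y = ∫ 10x^5 dx = (5/3)x^6 + C.


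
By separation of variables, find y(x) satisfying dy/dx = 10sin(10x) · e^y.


Separate: e^(-y) dy = 10sin(10x) dx.
Integrate: -e^(-y) = -cos(10x) + C₀.
Rearrange: e^(-y) = cos(10x) + C.


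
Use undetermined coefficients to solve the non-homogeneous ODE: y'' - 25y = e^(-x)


Characteristic roots of r² - 25 = 0 are -5, 5.
y_h = C₁e^(-5x) + C₂e^(5x).
Forcing exponent -1 is not a characteristic root; try y_p = Ae^(-x).
Substitute: A·(1 + (0)·-1 + (-25)) = A·-24 = 1, so A = -1/24.
General solution: y = C₁e^(-5x) + C₂e^(5x) - (1/24)e^(-x).


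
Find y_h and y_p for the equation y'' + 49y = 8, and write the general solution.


Homogeneous part: r² + 49 = 0 ⇒ r = ±7i, so y_h = C₁cos(7x) + C₂sin(7x).
Try constant y_p = A; plug in: 49A = 8 ⇒ A = 8/49.
General solution: y = C₁cos(7x) + C₂sin(7x) + 8/49.


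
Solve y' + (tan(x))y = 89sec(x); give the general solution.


P(x) = tan(x) ⇒ μ = e^(∫tan(x)dx) = sec(x).
(sec(x) y)' = 89sec²(x) ⇒ sec(x) y = 89tan(x) + C.
Multiply by cos(x): y = 89sin(x) + C·cos(x).


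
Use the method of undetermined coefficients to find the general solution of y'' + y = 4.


Homogeneous part: r² + 1 = 0 ⇒ r = ±1i, so y_h = C₁cos(x) + C₂sin(x).
Try constant y_p = A; plug in: 1A = 4 ⇒ A = 4.
General solution: y = C₁cos(x) + C₂sin(x) + 4.


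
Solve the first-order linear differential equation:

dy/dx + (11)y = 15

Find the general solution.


P(x) = 11, Q(x) = 15; integrating factor μ = e^(11x).
(μ y)' = 15e^(11x) ⇒ μ y = (15/11)e^(11x) + C.
Divide by μ: y = 15/11 + Ce^(-11x).


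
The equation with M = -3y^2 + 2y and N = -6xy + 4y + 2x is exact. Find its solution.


Check exactness: ∂M/∂y = -6y + 2 and ∂N/∂x = -6y + 2; equal, so the equation is exact.
Integrate M with respect to x (treating y as constant): ∫M dx = -3xy^2 + 2xy + h(y).
Differentiate w.r.t. y and set equal to N: the x-dependent terms already match, leaving h'(y) = 4y. Integrate: h(y) = 2y^2.
So F(x,y) = -3xy^2 + 2y^2 + 2xy.
General solution: -3xy^2 + 2y^2 + 2xy = C.


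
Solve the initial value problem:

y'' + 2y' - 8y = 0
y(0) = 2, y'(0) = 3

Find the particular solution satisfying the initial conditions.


Characteristic roots of r² + 2r - 8 = 0 are -4, 2.
General solution y = c₁ e^(-4x) + c₂ e^(2x).
Apply y(0) = 2: c₁ + c₂ = 2. Apply y'(0) = 3: -4 c₁ + 2 c₂ = 3.
Solve: c₁ = 1/6, c₂ = 11/6.
Particular solution: y = (1/6)e^(-4x) + (11/6)e^(2x).


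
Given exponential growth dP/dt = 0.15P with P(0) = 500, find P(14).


The ODE dP/dt = 0.15P has solution P(t) = P(0)e^(0.15t).
Substitute P(0) = 500 and t = 14: P(14) = 500 e^(2.10) ≈ 4083.


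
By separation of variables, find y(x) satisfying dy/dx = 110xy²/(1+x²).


Separate: dy/y² = 110x/(1+x²) dx.
Integrate LHS: ∫ dy/y² = -1/y.
Integrate RHS via u = 1+x²: 55ln(1+x²) + C.
Result: -1/y = 55ln(1+x²) + C.


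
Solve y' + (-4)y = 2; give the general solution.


P(x) = -4 ⇒ μ = e^(-4x).
(μ y)' = 2e^(-4x) ⇒ μ y = -(1/2)e^(-4x) + C.
Divide by μ: y = -1/2 + Ce^(4x).


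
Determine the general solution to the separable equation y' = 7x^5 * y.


Separate variables: dy/y = 7x^5 dx.
Integrate: ln|y| = (7/6)x^6 + C₀.
Exponentiate: y = Ce^((7/6)x^6).


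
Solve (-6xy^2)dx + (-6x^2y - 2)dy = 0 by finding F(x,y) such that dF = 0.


Check exactness: ∂M/∂y = -12xy and ∂N/∂x = -12xy; equal, so the equation is exact.
Integrate M with respect to x (treating y as constant): ∫M dx = -3x^2y^2 + h(y).
Differentiate w.r.t. y and set equal to N: the x-dependent terms already match, leaving h'(y) = -2. Integrate: h(y) = -2y.
So F(x,y) = -3x^2y^2 - 2y.
General solution: -3x^2y^2 - 2y = C.


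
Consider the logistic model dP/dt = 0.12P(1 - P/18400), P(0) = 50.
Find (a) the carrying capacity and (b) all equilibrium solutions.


Logistic ODE dP/dt = 0.12P(1 - P/18400) has equilibria where dP/dt = 0, i.e. P = 0 or P = 18400.
The coefficient (1 - P/K) = 0 when P = K, identifying K = 18400 as the carrying capacity.
(a) K = 18400; (b) equilibria P = 0 and P = 18400.


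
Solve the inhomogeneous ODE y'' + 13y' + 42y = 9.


Characteristic roots of r² + 13r + 42 = 0 are -6, -7.
y_h = C₁e^(-6x) + C₂e^(-7x).
Constant forcing; try y_p = A. Then 42A = 9 ⇒ A = 3/14.
General solution: y = C₁e^(-6x) + C₂e^(-7x) + 3/14.


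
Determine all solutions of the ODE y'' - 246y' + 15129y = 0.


Characteristic equation: r² - 246r + 15129 = 0, i.e. (r - 123)² = 0.
Repeated root r = 123; include an x factor for the second linearly independent solution.
General solution: y = (C₁ + C₂x)e^(123x).


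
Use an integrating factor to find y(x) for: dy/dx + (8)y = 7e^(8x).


P(x) = 8 ⇒ μ = e^(8x).
(μ y)' = 7e^(16x) ⇒ μ y = (7/16)e^(16x) + C.
Divide by μ: y = (7/16)e^(8x) + Ce^(-8x).


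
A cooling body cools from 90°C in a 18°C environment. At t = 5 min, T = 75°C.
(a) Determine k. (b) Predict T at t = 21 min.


Newton's law: T(t) = T_a + (T₀ - T_a)e^(-kt).
(a) Use T(5) = 75: (75 - 18)/(90 - 18) = e^(-k·5), so k = -ln(0.792)/5 ≈ 0.0467.
(b) Apply k to t = 21: T(21) = 18 + (72)e^(-0.981) ≈ 45.0°C.


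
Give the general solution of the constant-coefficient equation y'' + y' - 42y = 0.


Characteristic equation: r² + r - 42 = 0.
Factor: (r - 6)(r + 7) = 0 ⇒ r = 6, -7 (distinct real).
General solution: y = C₁e^(6x) + C₂e^(-7x).


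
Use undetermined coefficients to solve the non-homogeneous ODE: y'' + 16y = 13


Homogeneous part: r² + 16 = 0 ⇒ r = ±4i, so y_h = C₁cos(4x) + C₂sin(4x).
Try constant y_p = A; plug in: 16A = 13 ⇒ A = 13/16.
General solution: y = C₁cos(4x) + C₂sin(4x) + 13/16.


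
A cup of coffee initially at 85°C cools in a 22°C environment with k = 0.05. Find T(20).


Newton's law: dT/dt = -k(T - T_a) has solution T(t) = T_a + (T₀ - T_a)e^(-kt).
Plug in T_a = 22, T₀ = 85, k = 0.05, t = 20: T(20) = 22 + (63)e^(-1.00) ≈ 45.2°C.


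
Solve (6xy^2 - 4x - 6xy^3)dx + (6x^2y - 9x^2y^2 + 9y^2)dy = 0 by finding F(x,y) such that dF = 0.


Check exactness: ∂M/∂y = 12xy - 18xy^2 and ∂N/∂x = 12xy - 18xy^2; equal, so the equation is exact.
Integrate M with respect to x (treating y as constant): ∫M dx = 3x^2y^2 - 2x^2 - 3x^2y^3 + h(y).
Differentiate w.r.t. y and set equal to N: the x-dependent terms already match, leaving h'(y) = 9y^2. Integrate: h(y) = 3y^3.
So F(x,y) = 3x^2y^2 - 2x^2 - 3x^2y^3 + 3y^3.
General solution: 3x^2y^2 - 2x^2 - 3x^2y^3 + 3y^3 = C.


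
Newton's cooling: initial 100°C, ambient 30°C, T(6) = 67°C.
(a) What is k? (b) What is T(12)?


Newton's law: T(t) = T_a + (T₀ - T_a)e^(-kt).
(a) Use T(6) = 67: (67 - 30)/(100 - 30) = e^(-k·6), so k = -ln(0.529)/6 ≈ 0.1063.
(b) Apply k to t = 12: T(12) = 30 + (70)e^(-1.275) ≈ 49.6°C.


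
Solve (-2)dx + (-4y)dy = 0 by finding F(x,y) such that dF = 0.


Check exactness: ∂M/∂y = 0 and ∂N/∂x = 0; equal, so the equation is exact.
Integrate M with respect to x (treating y as constant): ∫M dx = -2x + h(y).
Differentiate w.r.t. y and set equal to N: the x-dependent terms already match, leaving h'(y) = -4y. Integrate: h(y) = -2y^2.
So F(x,y) = -2y^2 - 2x.
General solution: -2y^2 - 2x = C.


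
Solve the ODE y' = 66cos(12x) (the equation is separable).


g(y) = 1, so integrate directly: y = ∫ 66cos(12x) dx = (11/2)sin(12x) + C.


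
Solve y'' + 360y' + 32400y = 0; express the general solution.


Characteristic equation: r² + 360r + 32400 = 0, i.e. (r + 180)² = 0.
Repeated root r = -180; include an x factor for the second linearly independent solution.
General solution: y = (C₁ + C₂x)e^(-180x).


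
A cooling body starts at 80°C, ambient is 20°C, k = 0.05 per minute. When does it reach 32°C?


From T(t) = T_a + (T₀ - T_a)e^(-kt), set T(t) = 32:
(32 - 20) / (80 - 20) = e^(-0.05t), so t = -ln(0.200)/0.05 ≈ 32.2 minutes.


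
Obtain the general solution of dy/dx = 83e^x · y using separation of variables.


Separate variables: dy/y = 83e^x dx.
Integrate: ln|y| = 83e^x + C₀.
Exponentiate: y = Ce^(83e^x).


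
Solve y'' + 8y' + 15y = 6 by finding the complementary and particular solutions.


Characteristic roots of r² + 8r + 15 = 0 are -5, -3.
y_h = C₁e^(-5x) + C₂e^(-3x).
Constant forcing; try y_p = A. Then 15A = 6 ⇒ A = 2/5.
General solution: y = C₁e^(-5x) + C₂e^(-3x) + 2/5.


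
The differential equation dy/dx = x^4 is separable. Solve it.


Integrate both sides with respect to x: y = ∫ x^4 dx = (1/5)x^5 + C.


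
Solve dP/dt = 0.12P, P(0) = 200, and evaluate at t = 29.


The ODE dP/dt = 0.12P has solution P(t) = P(0)e^(0.12t).
Substitute P(0) = 200 and t = 29: P(29) = 200 e^(3.48) ≈ 6492.


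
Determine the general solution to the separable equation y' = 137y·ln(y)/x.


Separate: dy/[y ln(y)] = 137 dx/x.
Substitute u = ln(y): du/u = 137 dx/x.
Integrate: ln|ln(y)| = 137ln|x| + C₀, hence ln(y) = C·x^137.


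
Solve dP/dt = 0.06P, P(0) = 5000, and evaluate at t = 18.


The ODE dP/dt = 0.06P has solution P(t) = P(0)e^(0.06t).
Substitute P(0) = 5000 and t = 18: P(18) = 5000 e^(1.08) ≈ 14723.


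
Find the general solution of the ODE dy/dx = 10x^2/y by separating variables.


Separate variables: y dy = 10x^2 dx.
Integrate both sides: y²/2 = (10/3)x^3 + C₀.
Multiply by 2: y² = (20/3)x^3 + C.


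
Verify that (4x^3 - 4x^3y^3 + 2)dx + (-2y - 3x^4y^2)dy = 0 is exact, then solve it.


Check exactness: ∂M/∂y = -12x^3y^2 and ∂N/∂x = -12x^3y^2; equal, so the equation is exact.
Integrate M with respect to x (treating y as constant): ∫M dx = x^4 - x^4y^3 + 2x + h(y).
Differentiate w.r.t. y and set equal to N: the x-dependent terms already match, leaving h'(y) = -2y. Integrate: h(y) = -y^2.
So F(x,y) = x^4 - y^2 - x^4y^3 + 2x.
General solution: x^4 - y^2 - x^4y^3 + 2x = C.


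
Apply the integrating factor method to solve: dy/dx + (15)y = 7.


P(x) = 15, Q(x) = 7; integrating factor μ = e^(15x).
(μ y)' = 7e^(15x) ⇒ μ y = (7/15)e^(15x) + C.
Divide by μ: y = 7/15 + Ce^(-15x).


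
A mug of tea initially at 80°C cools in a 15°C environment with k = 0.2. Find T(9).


Newton's law: dT/dt = -k(T - T_a) has solution T(t) = T_a + (T₀ - T_a)e^(-kt).
Plug in T_a = 15, T₀ = 80, k = 0.2, t = 9: T(9) = 15 + (65)e^(-1.80) ≈ 25.7°C.


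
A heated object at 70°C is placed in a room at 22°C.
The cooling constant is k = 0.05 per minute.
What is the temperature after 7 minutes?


Newton's law: dT/dt = -k(T - T_a) has solution T(t) = T_a + (T₀ - T_a)e^(-kt).
Plug in T_a = 22, T₀ = 70, k = 0.05, t = 7: T(7) = 22 + (48)e^(-0.35) ≈ 55.8°C.


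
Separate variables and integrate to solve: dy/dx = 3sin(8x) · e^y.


Separate: e^(-y) dy = 3sin(8x) dx.
Integrate: -e^(-y) = -(3/8)cos(8x) + C₀.
Rearrange: e^(-y) = (3/8)cos(8x) + C.


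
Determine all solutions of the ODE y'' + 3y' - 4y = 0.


Characteristic equation: r² + 3r - 4 = 0.
Factor: (r - 1)(r + 4) = 0 ⇒ r = 1, -4 (distinct real).
General solution: y = C₁e^(x) + C₂e^(-4x).


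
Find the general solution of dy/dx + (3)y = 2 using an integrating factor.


P(x) = 3, Q(x) = 2; integrating factor μ = e^(3x).
(μ y)' = 2e^(3x) ⇒ μ y = (2/3)e^(3x) + C.
Divide by μ: y = 2/3 + Ce^(-3x).


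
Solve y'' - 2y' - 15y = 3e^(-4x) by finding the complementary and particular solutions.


Characteristic roots of r² - 2r - 15 = 0 are -3, 5.
y_h = C₁e^(-3x) + C₂e^(5x).
Forcing exponent -4 is not a characteristic root; try y_p = Ae^(-4x).
Substitute: A·(16 + (-2)·-4 + (-15)) = A·9 = 3, so A = 1/3.
General solution: y = C₁e^(-3x) + C₂e^(5x) + (1/3)e^(-4x).


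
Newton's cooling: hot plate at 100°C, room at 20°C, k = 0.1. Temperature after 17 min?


Newton's law: dT/dt = -k(T - T_a) has solution T(t) = T_a + (T₀ - T_a)e^(-kt).
Plug in T_a = 20, T₀ = 100, k = 0.1, t = 17: T(17) = 20 + (80)e^(-1.70) ≈ 34.6°C.


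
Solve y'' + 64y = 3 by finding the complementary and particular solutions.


Homogeneous part: r² + 64 = 0 ⇒ r = ±8i, so y_h = C₁cos(8x) + C₂sin(8x).
Try constant y_p = A; plug in: 64A = 3 ⇒ A = 3/64.
General solution: y = C₁cos(8x) + C₂sin(8x) + 3/64.


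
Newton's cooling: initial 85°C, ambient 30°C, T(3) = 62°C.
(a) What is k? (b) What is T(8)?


Newton's law: T(t) = T_a + (T₀ - T_a)e^(-kt).
(a) Use T(3) = 62: (62 - 30)/(85 - 30) = e^(-k·3), so k = -ln(0.582)/3 ≈ 0.1805.
(b) Apply k to t = 8: T(8) = 30 + (55)e^(-1.444) ≈ 43.0°C.


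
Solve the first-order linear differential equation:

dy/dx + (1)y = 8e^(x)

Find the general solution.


P(x) = 1 ⇒ μ = e^(x).
(μ y)' = 8e^(2x) ⇒ μ y = (8/2)e^(2x) + C.
Divide by μ: y = 4e^(x) + Ce^(-x).


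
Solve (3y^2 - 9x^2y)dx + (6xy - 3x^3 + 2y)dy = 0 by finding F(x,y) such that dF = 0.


Check exactness: ∂M/∂y = 6y - 9x^2 and ∂N/∂x = 6y - 9x^2; equal, so the equation is exact.
Integrate M with respect to x (treating y as constant): ∫M dx = 3xy^2 - 3x^3y + h(y).
Differentiate w.r.t. y and set equal to N: the x-dependent terms already match, leaving h'(y) = 2y. Integrate: h(y) = y^2.
So F(x,y) = 3xy^2 - 3x^3y + y^2.
General solution: 3xy^2 - 3x^3y + y^2 = C.


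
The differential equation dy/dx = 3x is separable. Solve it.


Integrate both sides with respect to x: y = ∫ 3x dx = (3/2)x^2 + C.


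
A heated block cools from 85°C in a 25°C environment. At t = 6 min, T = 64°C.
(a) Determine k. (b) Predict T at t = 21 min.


Newton's law: T(t) = T_a + (T₀ - T_a)e^(-kt).
(a) Use T(6) = 64: (64 - 25)/(85 - 25) = e^(-k·6), so k = -ln(0.650)/6 ≈ 0.0718.
(b) Apply k to t = 21: T(21) = 25 + (60)e^(-1.508) ≈ 38.3°C.


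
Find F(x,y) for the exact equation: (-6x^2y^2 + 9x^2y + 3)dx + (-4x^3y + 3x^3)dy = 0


Check exactness: ∂M/∂y = -12x^2y + 9x^2 and ∂N/∂x = -12x^2y + 9x^2; equal, so the equation is exact.
Integrate M with respect to x (treating y as constant): ∫M dx = -2x^3y^2 + 3x^3y + 3x + h(y).
Differentiate w.r.t. y and set equal to N: all terms match, so h'(y) = 0 and h is a constant absorbed into C.
General solution: -2x^3y^2 + 3x^3y + 3x = C.


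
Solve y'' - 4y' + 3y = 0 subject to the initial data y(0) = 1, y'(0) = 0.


Characteristic roots of r² - 4r + 3 = 0 are 3, 1.
General solution y = c₁ e^(3x) + c₂ e^(x).
Apply y(0) = 1: c₁ + c₂ = 1. Apply y'(0) = 0: 3 c₁ + 1 c₂ = 0.
Solve: c₁ = -1/2, c₂ = 3/2.
Particular solution: y = -(1/2)e^(3x) + (3/2)e^(x).


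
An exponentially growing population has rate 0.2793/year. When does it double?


Exponential growth: P(t) = P₀ e^(0.2793t). Set P(t)/P₀ = 2: e^(0.2793t) = 2.
Solve: t = ln(2)/0.2793 ≈ 2.48 years.


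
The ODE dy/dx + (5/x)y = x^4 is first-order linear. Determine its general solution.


P(x) = 5/x ⇒ μ = x^5.
(x^5 y)' = x^9 ⇒ x^5 y = x^10/(10) + C.
Solve for y: y = (1/10)x^5 + C/x^5.


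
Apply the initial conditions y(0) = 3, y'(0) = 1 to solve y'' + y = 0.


Characteristic roots of r² + 1 = 0 are ±1i, so y = C₁cos(x) + C₂sin(x).
Apply y(0) = 3: C₁ = 3. Differentiate and apply y'(0) = 1: 1·C₂ = 1, so C₂ = 1.
Particular solution: y = 3cos(x) + sin(x).


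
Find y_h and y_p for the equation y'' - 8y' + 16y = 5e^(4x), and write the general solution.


Characteristic polynomial (r - 4)² = 0; repeated root r = 4.
y_h = (C₁ + C₂x)e^(4x). Forcing matches the repeated root (resonance), so try y_p = Ax² e^(4x).
Substitute and solve for A: 2A = 5, so A = 5/2.
General solution: y = (C₁ + C₂x + (5/2)x²)e^(4x).


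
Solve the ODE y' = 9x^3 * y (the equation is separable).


Separate variables: dy/y = 9x^3 dx.
Integrate: ln|y| = (9/4)x^4 + C₀.
Exponentiate: y = Ce^((9/4)x^4).


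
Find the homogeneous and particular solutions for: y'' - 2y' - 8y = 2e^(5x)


Characteristic roots of r² - 2r - 8 = 0 are -2, 4.
y_h = C₁e^(-2x) + C₂e^(4x).
Forcing exponent 5 is not a characteristic root; try y_p = Ae^(5x).
Substitute: A·(25 + (-2)·5 + (-8)) = A·7 = 2, so A = 2/7.
General solution: y = C₁e^(-2x) + C₂e^(4x) + (2/7)e^(5x).


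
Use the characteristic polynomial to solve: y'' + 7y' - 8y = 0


Characteristic equation: r² + 7r - 8 = 0.
Factor: (r + 8)(r - 1) = 0 ⇒ r = -8, 1 (distinct real).
General solution: y = C₁e^(-8x) + C₂e^(x).


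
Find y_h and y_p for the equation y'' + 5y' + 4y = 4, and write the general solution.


Characteristic roots of r² + 5r + 4 = 0 are -1, -4.
y_h = C₁e^(-x) + C₂e^(-4x).
Constant forcing; try y_p = A. Then 4A = 4 ⇒ A = 1.
General solution: y = C₁e^(-x) + C₂e^(-4x) + 1.
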